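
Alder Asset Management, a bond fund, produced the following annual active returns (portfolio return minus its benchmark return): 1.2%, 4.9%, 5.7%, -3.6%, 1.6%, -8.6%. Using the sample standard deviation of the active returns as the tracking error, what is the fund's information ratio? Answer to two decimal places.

r̄ = (1.2 + 4.9 + 5.7 − 3.6 + 1.6 − 8.6) / 6 = 1.20 / 6 = 0.2000%
Sample std dev = √[147.1800 / 5] = 5.4255%
IR = r̄ / tracking error = 0.2000 / 5.4255 = 0.0369

0.04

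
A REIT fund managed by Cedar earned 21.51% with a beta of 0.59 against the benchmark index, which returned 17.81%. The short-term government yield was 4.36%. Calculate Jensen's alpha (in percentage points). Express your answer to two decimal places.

9.21

CAPM expected return = Rf + β(Rm − Rf) = 4.36% + 0.59 × (17.81% − 4.36%) = 4.36 + 0.59 × 13.45 = 12.2955%
Jensen's α = Rp − E[R] = 21.51% − 12.2955% = 9.2145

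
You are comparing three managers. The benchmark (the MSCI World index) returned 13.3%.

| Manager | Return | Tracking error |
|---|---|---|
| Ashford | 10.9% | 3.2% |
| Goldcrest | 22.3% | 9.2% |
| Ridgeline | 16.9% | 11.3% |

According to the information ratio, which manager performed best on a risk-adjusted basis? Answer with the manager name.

Ashford: IR = (10.9% − 13.3%) / 3.2% = -0.750
Goldcrest: IR = (22.3% − 13.3%) / 9.2% = 0.978
Ridgeline: IR = (16.9% − 13.3%) / 11.3% = 0.319
Highest: Goldcrest (0.978).

Goldcrest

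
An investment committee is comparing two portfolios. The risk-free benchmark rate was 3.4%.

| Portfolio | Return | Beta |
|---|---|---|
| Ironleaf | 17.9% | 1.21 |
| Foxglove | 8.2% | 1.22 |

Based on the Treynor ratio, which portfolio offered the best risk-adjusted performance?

Ironleaf

Ironleaf: Treynor = (17.9% − 3.4%) / 1.21 = 11.983
Foxglove: Treynor = (8.2% − 3.4%) / 1.22 = 3.934
Highest: Ironleaf (11.983).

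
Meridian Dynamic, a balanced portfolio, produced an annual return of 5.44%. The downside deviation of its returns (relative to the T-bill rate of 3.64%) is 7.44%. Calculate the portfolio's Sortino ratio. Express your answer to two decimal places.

0.24

Sortino = (Rp − Rf) / σd = (5.44% − 3.64%) / 7.44% = 1.80% / 7.44% = 0.2419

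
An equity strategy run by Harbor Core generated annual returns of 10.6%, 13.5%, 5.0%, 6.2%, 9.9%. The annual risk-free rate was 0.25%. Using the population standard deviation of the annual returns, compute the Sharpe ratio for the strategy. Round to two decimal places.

2.85

r̄ = (10.6 + 13.5 + 5 + 6.2 + 9.9) / 5 = 45.20 / 5 = 9.0400%
Σ(r − r̄)² = 47.4520; population σ = √(47.4520/5) = 3.0806%
Sharpe = (r̄ − rf) / σ = (9.0400 − 0.25) / 3.0806 = 8.7900 / 3.0806 = 2.8533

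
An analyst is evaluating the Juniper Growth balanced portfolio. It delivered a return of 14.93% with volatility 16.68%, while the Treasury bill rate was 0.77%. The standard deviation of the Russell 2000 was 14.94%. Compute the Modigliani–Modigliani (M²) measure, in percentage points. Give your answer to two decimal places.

13.45

Sharpe = (Rp − Rf) / σp = (14.93% − 0.77%) / 16.68% = 0.8489
M² = Rf + Sharpe × σm = 0.77% + 0.8489 × 14.94% = 13.4526%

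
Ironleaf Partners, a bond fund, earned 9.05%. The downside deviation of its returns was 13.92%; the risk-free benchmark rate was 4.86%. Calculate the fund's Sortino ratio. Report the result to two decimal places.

Sortino = (Rp − Rf) / σd = (9.05% − 4.86%) / 13.92% = 4.19% / 13.92% = 0.3010

0.30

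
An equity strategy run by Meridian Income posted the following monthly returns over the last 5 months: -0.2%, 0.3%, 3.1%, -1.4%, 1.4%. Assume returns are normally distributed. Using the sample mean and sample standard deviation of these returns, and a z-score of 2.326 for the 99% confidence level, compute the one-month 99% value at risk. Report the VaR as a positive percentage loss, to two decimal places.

3.32

r̄ = (-0.2 + 0.3 + 3.1 − 1.4 + 1.4) / 5 = 3.20 / 5 = 0.6400%
Sample std dev = √[11.6120 / 4] = 1.7038%
VaR = −(r̄ − z·σ) = −(0.6400 − 2.326 × 1.7038) = −(-3.3230) = 3.3230%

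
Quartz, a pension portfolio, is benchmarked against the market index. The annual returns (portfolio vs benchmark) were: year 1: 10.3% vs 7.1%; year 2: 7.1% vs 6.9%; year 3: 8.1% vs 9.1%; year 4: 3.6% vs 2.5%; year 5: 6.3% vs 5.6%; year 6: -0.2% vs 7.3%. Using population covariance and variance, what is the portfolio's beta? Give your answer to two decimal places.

0.52

r̄p = 5.8667%,  r̄m = 6.4167%
Cov = Σ(rp − r̄p)(rm − r̄m) / 6 = 2.1306
Var(rm) = Σ(rm − r̄m)² / 6 = 4.1147
β = Cov / Var = 2.1306 / 4.1147 = 0.5178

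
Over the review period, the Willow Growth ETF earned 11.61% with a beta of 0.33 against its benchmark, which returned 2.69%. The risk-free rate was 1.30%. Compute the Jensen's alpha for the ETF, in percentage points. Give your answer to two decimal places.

CAPM expected return = Rf + β(Rm − Rf) = 1.30% + 0.33 × (2.69% − 1.30%) = 1.3 + 0.33 × 1.39 = 1.7587%
Jensen's α = Rp − E[R] = 11.61% − 1.7587% = 9.8513

9.85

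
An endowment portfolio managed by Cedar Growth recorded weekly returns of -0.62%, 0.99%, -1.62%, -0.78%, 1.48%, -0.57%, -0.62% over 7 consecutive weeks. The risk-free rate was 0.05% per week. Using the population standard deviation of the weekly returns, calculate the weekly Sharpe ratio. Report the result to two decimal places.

r̄ = (-0.62 + 0.99 − 1.62 − 0.78 + 1.48 − 0.57 − 0.62) / 7 = -0.2486%
Population σ = √[Σ(r − r̄)² / 7] = √[7.0645 / 7] = √1.0092 = 1.0046%
Sharpe = (r̄ − rf) / σ = (-0.2486 − 0.05) / 1.0046 = -0.2986 / 1.0046 = -0.2972

-0.30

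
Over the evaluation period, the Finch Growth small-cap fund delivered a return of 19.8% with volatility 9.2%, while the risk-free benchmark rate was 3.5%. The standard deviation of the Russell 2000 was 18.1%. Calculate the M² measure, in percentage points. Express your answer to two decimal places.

35.57

Sharpe = (Rp − Rf) / σp = (19.8% − 3.5%) / 9.2% = 1.7717
M² = Rf + Sharpe × σm = 3.5% + 1.7717 × 18.1% = 35.5678%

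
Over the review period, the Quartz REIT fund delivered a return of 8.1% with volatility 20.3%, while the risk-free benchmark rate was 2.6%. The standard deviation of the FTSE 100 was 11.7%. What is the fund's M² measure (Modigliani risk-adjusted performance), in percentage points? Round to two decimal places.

5.77

Sharpe = (Rp − Rf) / σp = (8.1% − 2.6%) / 20.3% = 0.2709
M² = Rf + Sharpe × σm = 2.6% + 0.2709 × 11.7% = 5.7695%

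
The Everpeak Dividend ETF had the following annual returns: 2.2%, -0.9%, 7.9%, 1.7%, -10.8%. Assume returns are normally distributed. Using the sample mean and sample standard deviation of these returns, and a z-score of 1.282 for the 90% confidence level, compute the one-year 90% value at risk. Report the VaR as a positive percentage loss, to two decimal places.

8.76

μ = (2.2 − 0.9 + 7.9 + 1.7 − 10.8) / 5 = 0.0200%
Σ(r − μ)² = (2.2 − 0.0200)² + (-0.9 − 0.0200)² + (7.9 − 0.0200)² + … = 187.5880
sample σ = √(187.5880 / 4) = √46.8970 = 6.8481%
VaR = −(μ − z·σ) = −(0.0200 − 1.282 × 6.8481) = −(-8.7593) = 8.7593%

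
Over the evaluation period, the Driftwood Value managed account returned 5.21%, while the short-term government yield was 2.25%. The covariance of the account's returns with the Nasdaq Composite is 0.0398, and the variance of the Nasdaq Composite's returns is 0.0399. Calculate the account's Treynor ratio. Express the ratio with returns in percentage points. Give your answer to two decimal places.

β = Cov / Var = 0.0398 / 0.0399 = 0.9975
Treynor = (Rp − Rf) / β = (5.21% − 2.25%) / 0.9975 = 2.96 / 0.9975 = 2.9674

2.97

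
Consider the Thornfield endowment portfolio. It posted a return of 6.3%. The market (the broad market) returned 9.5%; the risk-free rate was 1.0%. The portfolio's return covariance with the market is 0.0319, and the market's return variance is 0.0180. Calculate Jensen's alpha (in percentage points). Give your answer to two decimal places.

-9.76

β = Cov / Var = 0.0319 / 0.0180 = 1.7722
E[R] = Rf + β(Rm − Rf) = 1.0% + 1.7722 × (9.5% − 1.0%) = 16.0637%
α = Rp − E[R] = 6.3% − 16.0637% = -9.7637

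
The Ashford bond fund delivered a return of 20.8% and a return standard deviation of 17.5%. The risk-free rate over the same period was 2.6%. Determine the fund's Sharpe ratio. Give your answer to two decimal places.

1.04

Sharpe = (Rp − Rf) / σp = (20.8% − 2.6%) / 17.5% = 18.20% / 17.5% = 1.0400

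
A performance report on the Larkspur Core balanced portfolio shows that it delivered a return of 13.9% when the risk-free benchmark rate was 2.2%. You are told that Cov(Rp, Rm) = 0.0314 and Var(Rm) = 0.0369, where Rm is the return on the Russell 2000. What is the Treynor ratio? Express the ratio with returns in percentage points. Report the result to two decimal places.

13.75

β = Cov / Var = 0.0314 / 0.0369 = 0.8509
Treynor = (Rp − Rf) / β = (13.9% − 2.2%) / 0.8509 = 11.70 / 0.8509 = 13.7501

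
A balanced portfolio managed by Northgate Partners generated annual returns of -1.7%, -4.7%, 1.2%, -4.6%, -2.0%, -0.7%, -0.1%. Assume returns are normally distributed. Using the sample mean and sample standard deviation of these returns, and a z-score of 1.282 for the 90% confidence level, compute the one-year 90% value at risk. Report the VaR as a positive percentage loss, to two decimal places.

4.64

r̄ = (-1.7 − 4.7 + 1.2 − 4.6 − 2 − 0.7 − 0.1) / 7 = -1.8000%
Sample σ = √[Σ(r − r̄)² / 6] = √[29.4000 / 6] = √4.9000 = 2.2136%
VaR = −(r̄ − z·σ) = −(-1.8000 − 1.282 × 2.2136) = −(-4.6378) = 4.6378%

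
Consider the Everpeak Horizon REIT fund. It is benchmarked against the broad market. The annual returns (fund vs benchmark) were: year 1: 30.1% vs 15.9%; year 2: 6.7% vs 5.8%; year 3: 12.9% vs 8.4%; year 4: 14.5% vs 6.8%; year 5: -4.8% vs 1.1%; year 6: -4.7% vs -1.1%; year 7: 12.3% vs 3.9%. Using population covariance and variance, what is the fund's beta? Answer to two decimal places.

2.09

r̄p = 9.5714%,  r̄m = 5.8286%
Cov = Σ(rp − r̄p)(rm − r̄m) / 7 = 54.5365
Var(rm) = Σ(rm − r̄m)² / 7 = 26.1535
β = Cov / Var = 54.5365 / 26.1535 = 2.0852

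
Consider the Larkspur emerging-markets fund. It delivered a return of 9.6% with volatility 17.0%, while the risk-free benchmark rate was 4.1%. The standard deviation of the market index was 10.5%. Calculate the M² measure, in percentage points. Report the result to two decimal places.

Sharpe = (Rp − Rf) / σp = (9.6% − 4.1%) / 17.0% = 0.3235
M² = Rf + Sharpe × σm = 4.1% + 0.3235 × 10.5% = 7.4968%

7.50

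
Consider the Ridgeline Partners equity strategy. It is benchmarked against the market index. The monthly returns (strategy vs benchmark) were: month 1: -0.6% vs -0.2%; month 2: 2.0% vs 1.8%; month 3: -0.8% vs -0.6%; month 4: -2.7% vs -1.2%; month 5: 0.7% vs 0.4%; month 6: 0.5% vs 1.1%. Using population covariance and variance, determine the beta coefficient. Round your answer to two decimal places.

1.37

r̄p = -0.1500%,  r̄m = 0.2167%
Cov = Σ(rp − r̄p)(rm − r̄m) / 6 = 1.4108
Var(rm) = Σ(rm − r̄m)² / 6 = 1.0281
β = Cov / Var = 1.4108 / 1.0281 = 1.3722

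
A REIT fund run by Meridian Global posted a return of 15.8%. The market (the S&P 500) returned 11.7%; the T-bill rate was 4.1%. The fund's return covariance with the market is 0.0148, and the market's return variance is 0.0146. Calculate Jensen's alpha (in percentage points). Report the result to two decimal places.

4.00

β = Cov / Var = 0.0148 / 0.0146 = 1.0137
E[R] = Rf + β(Rm − Rf) = 4.1% + 1.0137 × (11.7% − 4.1%) = 11.8041%
α = Rp − E[R] = 15.8% − 11.8041% = 3.9959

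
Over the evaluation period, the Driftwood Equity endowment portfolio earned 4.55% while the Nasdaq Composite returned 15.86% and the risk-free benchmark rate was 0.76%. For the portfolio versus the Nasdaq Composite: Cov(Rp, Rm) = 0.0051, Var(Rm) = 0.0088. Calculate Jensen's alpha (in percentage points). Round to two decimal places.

β = Cov / Var = 0.0051 / 0.0088 = 0.5795
E[R] = Rf + β(Rm − Rf) = 0.76% + 0.5795 × (15.86% − 0.76%) = 9.5105%
α = Rp − E[R] = 4.55% − 9.5105% = -4.9605

-4.96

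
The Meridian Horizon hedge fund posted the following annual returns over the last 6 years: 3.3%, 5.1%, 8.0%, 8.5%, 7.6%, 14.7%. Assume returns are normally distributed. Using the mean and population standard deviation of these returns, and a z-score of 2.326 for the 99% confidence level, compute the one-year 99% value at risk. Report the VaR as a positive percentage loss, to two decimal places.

0.39

r̄ = (3.3 + 5.1 + 8 + 8.5 + 7.6 + 14.7) / 6 = 7.8667%
Population std dev = √[75.6933 / 6] = 3.5518%
VaR = −(r̄ − z·σ) = −(7.8667 − 2.326 × 3.5518) = −(-0.3948) = 0.3948%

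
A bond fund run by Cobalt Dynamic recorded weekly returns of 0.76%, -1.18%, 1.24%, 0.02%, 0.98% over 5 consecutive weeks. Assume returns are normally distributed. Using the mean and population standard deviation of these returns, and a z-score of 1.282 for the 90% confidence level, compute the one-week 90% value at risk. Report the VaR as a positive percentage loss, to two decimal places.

μ = (0.76 − 1.18 + 1.24 + 0.02 + 0.98) / 5 = 0.3640%
Population std dev = √[3.8059 / 5] = 0.8725%
VaR = −(μ − z·σ) = −(0.3640 − 1.282 × 0.8725) = −(-0.7545) = 0.7545%

0.75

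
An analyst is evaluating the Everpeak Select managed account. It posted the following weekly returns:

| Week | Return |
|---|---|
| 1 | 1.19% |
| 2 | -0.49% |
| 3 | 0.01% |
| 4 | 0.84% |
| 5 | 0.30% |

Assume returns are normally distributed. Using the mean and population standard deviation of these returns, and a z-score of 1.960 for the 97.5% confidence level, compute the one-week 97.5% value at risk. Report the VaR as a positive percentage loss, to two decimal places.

μ = (1.19 − 0.49 + 0.01 + 0.84 + 0.3) / 5 = 0.3700%
Population σ = √[Σ(r − μ)² / 5] = √[1.7674 / 5] = √0.3535 = 0.5946%
VaR = −(μ − z·σ) = −(0.3700 − 1.960 × 0.5946) = −(-0.7954) = 0.7954%

0.80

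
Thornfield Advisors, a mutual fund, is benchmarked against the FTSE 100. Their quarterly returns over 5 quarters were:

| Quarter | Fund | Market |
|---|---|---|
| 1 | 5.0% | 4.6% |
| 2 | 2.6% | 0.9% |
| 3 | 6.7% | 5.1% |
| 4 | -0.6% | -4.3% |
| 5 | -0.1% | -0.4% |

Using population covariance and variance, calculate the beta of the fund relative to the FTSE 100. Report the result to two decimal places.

0.77

r̄p = 2.7200%,  r̄m = 1.1800%
Cov = Σ(rp − r̄p)(rm − r̄m) / 5 = 9.2164
Var(rm) = Σ(rm − r̄m)² / 5 = 11.9336
β = Cov / Var = 9.2164 / 11.9336 = 0.7723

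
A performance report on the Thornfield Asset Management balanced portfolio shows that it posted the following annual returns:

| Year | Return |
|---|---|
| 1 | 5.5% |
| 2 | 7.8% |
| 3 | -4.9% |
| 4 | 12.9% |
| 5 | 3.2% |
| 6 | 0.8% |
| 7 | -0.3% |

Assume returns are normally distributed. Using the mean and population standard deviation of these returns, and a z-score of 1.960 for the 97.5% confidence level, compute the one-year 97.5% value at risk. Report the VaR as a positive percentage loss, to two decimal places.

6.99

r̄ = (5.5 + 7.8 − 4.9 + 12.9 + 3.2 + 0.8 − 0.3) / 7 = 25.00 / 7 = 3.5714%
Σ(r − r̄)² = (5.5 − 3.5714)² + (7.8 − 3.5714)² + (-4.9 − 3.5714)² + … = 203.1943
population σ = √(203.1943 / 7) = √29.0278 = 5.3877%
VaR = −(r̄ − z·σ) = −(3.5714 − 1.960 × 5.3877) = −(-6.9885) = 6.9885%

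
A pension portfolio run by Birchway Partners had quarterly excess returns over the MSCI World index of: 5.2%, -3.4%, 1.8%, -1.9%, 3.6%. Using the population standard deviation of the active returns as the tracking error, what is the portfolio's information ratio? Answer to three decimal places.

Mean return r̄ = 5.30 / 5 = 1.0600%
Population std dev = √[52.7920 / 5] = 3.2494%
IR = r̄ / tracking error = 1.0600 / 3.2494 = 0.3262

0.326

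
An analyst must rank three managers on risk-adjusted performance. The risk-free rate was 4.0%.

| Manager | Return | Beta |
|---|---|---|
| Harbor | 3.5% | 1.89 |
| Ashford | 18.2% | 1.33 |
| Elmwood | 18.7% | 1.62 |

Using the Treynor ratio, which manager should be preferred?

Harbor: Treynor = (3.5% − 4.0%) / 1.89 = -0.265
Ashford: Treynor = (18.2% − 4.0%) / 1.33 = 10.677
Elmwood: Treynor = (18.7% − 4.0%) / 1.62 = 9.074
Highest: Ashford (10.677).

Ashford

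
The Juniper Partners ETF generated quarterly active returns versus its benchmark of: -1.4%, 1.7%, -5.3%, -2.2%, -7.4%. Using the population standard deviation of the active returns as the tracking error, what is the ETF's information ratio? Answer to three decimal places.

μ = (-1.4 + 1.7 − 5.3 − 2.2 − 7.4) / 5 = -14.60 / 5 = -2.9200%
Population σ = √[Σ(r − μ)² / 5] = √[49.9080 / 5] = √9.9816 = 3.1594%
IR = μ / tracking error = -2.9200 / 3.1594 = -0.9242

-0.924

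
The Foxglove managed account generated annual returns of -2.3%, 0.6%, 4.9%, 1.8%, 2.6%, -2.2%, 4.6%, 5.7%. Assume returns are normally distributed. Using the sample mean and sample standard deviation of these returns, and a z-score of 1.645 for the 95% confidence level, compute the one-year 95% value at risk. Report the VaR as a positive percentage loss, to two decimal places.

Mean return r̄ = 15.70 / 8 = 1.9625%
Σ(r − r̄)² = 67.3388; sample σ = √(67.3388/7) = 3.1016%
VaR = −(r̄ − z·σ) = −(1.9625 − 1.645 × 3.1016) = −(-3.1396) = 3.1396%

3.14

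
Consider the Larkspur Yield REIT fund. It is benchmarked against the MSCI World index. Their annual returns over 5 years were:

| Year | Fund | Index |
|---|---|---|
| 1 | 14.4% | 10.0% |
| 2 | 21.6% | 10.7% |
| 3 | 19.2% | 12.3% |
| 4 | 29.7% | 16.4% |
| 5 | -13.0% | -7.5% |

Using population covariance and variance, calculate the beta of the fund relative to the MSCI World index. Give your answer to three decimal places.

r̄p = 14.3800%,  r̄m = 8.3800%
Cov = Σ(rp − r̄p)(rm − r̄m) / 5 = 118.6676
Var(rm) = Σ(rm − r̄m)² / 5 = 67.9736
β = Cov / Var = 118.6676 / 67.9736 = 1.7458

1.746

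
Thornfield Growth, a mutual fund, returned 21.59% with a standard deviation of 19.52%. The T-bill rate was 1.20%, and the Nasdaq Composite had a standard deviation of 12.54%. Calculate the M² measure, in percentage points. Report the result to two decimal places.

14.30

Sharpe = (Rp − Rf) / σp = (21.59% − 1.20%) / 19.52% = 1.0446
M² = Rf + Sharpe × σm = 1.20% + 1.0446 × 12.54% = 14.2993%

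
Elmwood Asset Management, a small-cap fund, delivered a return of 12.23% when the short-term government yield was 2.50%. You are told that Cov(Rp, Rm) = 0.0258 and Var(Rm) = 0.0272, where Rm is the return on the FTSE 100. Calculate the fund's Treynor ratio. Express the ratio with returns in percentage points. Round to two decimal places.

β = Cov / Var = 0.0258 / 0.0272 = 0.9485
Treynor = (Rp − Rf) / β = (12.23% − 2.50%) / 0.9485 = 9.73 / 0.9485 = 10.2583

10.26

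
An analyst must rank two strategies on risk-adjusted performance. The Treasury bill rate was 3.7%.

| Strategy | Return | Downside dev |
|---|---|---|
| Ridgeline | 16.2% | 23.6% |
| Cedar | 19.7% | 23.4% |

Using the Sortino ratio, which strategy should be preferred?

Ridgeline: Sortino ratio = (16.2% − 3.7%) / 23.6% = 0.530
Cedar: Sortino ratio = (19.7% − 3.7%) / 23.4% = 0.684
Highest: Cedar (0.684).

Cedar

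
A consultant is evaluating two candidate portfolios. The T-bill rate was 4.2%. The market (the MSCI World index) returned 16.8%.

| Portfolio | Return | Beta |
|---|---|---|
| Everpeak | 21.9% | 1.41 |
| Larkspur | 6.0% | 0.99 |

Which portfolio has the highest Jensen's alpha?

Everpeak

Everpeak: α = 21.9% − [4.2% + 1.41 × (16.8% − 4.2%)] = -0.066
Larkspur: α = 6.0% − [4.2% + 0.99 × (16.8% − 4.2%)] = -10.674
Highest: Everpeak (-0.066).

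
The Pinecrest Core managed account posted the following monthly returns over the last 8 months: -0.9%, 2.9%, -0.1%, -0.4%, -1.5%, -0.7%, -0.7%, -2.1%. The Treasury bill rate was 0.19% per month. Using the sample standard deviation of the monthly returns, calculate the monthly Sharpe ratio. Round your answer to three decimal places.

-0.422

Mean return r̄ = -3.50 / 8 = -0.4375%
Σ(r − r̄)² = (-0.9 − (-0.4375))² + (2.9 − (-0.4375))² + (-0.1 − (-0.4375))² + … = 15.4988
σ = √[15.4988 / 7] = 1.4880%
Sharpe = (r̄ − rf) / σ = (-0.4375 − 0.19) / 1.4880 = -0.6275 / 1.4880 = -0.4217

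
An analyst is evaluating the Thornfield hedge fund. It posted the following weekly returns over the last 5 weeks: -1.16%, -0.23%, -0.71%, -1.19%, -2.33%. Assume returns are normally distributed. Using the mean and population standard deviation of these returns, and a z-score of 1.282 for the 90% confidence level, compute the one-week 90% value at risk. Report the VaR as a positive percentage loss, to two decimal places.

μ = (-1.16 − 0.23 − 0.71 − 1.19 − 2.33) / 5 = -5.620 / 5 = -1.1240%
Σ(r − μ)² = (-1.16 − (-1.1240))² + (-0.23 − (-1.1240))² + (-0.71 − (-1.1240))² + … = 2.4307
population σ = √(2.4307 / 5) = √0.4861 = 0.6972%
VaR = −(μ − z·σ) = −(-1.1240 − 1.282 × 0.6972) = −(-2.0178) = 2.0178%

2.02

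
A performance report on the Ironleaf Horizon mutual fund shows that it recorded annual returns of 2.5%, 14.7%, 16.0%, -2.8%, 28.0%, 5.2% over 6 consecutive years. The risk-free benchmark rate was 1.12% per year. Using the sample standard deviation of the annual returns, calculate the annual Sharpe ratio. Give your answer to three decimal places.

r̄ = (2.5 + 14.7 + 16 − 2.8 + 28 + 5.2) / 6 = 10.6000%
Sample σ = √[Σ(r − r̄)² / 5] = √[623.0600 / 5] = √124.6120 = 11.1630%
Sharpe = (r̄ − rf) / σ = (10.6000 − 1.12) / 11.1630 = 9.4800 / 11.1630 = 0.8492

0.849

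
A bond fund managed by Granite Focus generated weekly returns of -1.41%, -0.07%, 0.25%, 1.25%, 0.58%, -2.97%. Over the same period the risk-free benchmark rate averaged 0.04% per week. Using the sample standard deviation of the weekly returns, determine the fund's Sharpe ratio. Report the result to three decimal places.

-0.283

r̄ = (-1.41 − 0.07 + 0.25 + 1.25 + 0.58 − 2.97) / 6 = -0.3950%
Sample std dev = √[11.8392 / 5] = 1.5388%
Sharpe = (r̄ − rf) / σ = (-0.3950 − 0.04) / 1.5388 = -0.4350 / 1.5388 = -0.2827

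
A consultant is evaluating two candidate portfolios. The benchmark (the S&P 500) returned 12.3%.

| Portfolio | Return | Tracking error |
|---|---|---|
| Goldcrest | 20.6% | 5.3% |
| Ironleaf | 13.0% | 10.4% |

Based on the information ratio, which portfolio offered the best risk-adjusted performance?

Goldcrest

Goldcrest: IR = (20.6% − 12.3%) / 5.3% = 1.566
Ironleaf: IR = (13.0% − 12.3%) / 10.4% = 0.067
Highest: Goldcrest (1.566).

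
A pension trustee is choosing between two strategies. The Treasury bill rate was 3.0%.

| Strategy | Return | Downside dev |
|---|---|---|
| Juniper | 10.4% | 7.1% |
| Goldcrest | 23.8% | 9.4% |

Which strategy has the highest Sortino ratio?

Goldcrest

Juniper: Sortino ratio = (10.4% − 3.0%) / 7.1% = 1.042
Goldcrest: Sortino ratio = (23.8% − 3.0%) / 9.4% = 2.213
Highest: Goldcrest (2.213).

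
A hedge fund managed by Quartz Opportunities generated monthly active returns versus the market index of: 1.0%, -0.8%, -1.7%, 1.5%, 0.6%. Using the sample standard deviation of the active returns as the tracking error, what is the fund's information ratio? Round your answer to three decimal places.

r̄ = (1 − 0.8 − 1.7 + 1.5 + 0.6) / 5 = 0.1200%
Sample σ = √[Σ(r − r̄)² / 4] = √[7.0680 / 4] = √1.7670 = 1.3293%
IR = r̄ / tracking error = 0.1200 / 1.3293 = 0.0903

0.090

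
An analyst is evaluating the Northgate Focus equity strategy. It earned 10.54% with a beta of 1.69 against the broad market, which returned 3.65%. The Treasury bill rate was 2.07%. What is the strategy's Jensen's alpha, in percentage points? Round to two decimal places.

5.80

CAPM expected return = Rf + β(Rm − Rf) = 2.07% + 1.69 × (3.65% − 2.07%) = 2.07 + 1.69 × 1.58 = 4.7402%
Jensen's α = Rp − E[R] = 10.54% − 4.7402% = 5.7998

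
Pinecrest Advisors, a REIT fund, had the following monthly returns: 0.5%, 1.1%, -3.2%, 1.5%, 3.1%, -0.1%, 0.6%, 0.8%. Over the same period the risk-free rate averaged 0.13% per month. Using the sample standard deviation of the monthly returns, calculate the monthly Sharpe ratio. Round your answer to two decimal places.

0.23

r̄ = (0.5 + 1.1 − 3.2 + 1.5 + 3.1 − 0.1 + 0.6 + 0.8) / 8 = 4.30 / 8 = 0.5375%
Sample σ = √[Σ(r − r̄)² / 7] = √[22.2588 / 7] = √3.1798 = 1.7832%
Sharpe = (r̄ − rf) / σ = (0.5375 − 0.13) / 1.7832 = 0.4075 / 1.7832 = 0.2285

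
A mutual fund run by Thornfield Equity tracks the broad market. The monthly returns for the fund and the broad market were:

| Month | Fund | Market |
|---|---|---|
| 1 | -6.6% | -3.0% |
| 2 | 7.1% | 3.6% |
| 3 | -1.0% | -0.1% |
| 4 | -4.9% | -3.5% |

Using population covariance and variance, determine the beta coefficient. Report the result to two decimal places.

r̄p = -1.3500%,  r̄m = -0.7500%
Cov = Σ(rp − r̄p)(rm − r̄m) / 4 = 14.6400
Var(rm) = Σ(rm − r̄m)² / 4 = 7.9925
β = Cov / Var = 14.6400 / 7.9925 = 1.8317

1.83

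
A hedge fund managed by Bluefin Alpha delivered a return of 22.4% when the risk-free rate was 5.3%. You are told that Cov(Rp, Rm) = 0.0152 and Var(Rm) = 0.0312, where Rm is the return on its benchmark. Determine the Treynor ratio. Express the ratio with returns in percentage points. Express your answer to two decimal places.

35.10

β = Cov / Var = 0.0152 / 0.0312 = 0.4872
Treynor = (Rp − Rf) / β = (22.4% − 5.3%) / 0.4872 = 17.10 / 0.4872 = 35.0985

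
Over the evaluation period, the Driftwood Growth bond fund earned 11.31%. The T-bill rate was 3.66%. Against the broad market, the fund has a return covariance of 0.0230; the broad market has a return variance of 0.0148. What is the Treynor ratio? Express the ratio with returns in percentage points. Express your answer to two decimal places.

β = Cov / Var = 0.0230 / 0.0148 = 1.5541
Treynor = (Rp − Rf) / β = (11.31% − 3.66%) / 1.5541 = 7.65 / 1.5541 = 4.9225

4.92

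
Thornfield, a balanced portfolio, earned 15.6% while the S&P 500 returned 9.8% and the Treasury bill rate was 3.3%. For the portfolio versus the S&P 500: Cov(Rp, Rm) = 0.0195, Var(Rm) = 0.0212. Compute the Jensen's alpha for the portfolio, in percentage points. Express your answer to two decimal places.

6.32

β = Cov / Var = 0.0195 / 0.0212 = 0.9198
E[R] = Rf + β(Rm − Rf) = 3.3% + 0.9198 × (9.8% − 3.3%) = 9.2787%
α = Rp − E[R] = 15.6% − 9.2787% = 6.3213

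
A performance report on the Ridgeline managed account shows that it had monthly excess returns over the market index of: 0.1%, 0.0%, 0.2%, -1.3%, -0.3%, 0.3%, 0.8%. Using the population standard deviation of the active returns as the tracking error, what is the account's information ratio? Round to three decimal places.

-0.047

r̄ = (0.1 + 0 + 0.2 − 1.3 − 0.3 + 0.3 + 0.8) / 7 = -0.20 / 7 = -0.0286%
Population σ = √[Σ(r − r̄)² / 7] = √[2.5543 / 7] = √0.3649 = 0.6041%
IR = r̄ / tracking error = -0.0286 / 0.6041 = -0.0473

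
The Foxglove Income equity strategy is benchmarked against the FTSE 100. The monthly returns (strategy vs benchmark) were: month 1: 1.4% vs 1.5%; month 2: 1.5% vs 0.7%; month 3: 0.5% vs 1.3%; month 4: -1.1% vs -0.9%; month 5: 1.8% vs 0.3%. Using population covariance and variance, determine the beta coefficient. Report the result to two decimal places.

0.81

r̄p = 0.8200%,  r̄m = 0.5800%
Cov = Σ(rp − r̄p)(rm − r̄m) / 5 = 0.5904
Var(rm) = Σ(rm − r̄m)² / 5 = 0.7296
β = Cov / Var = 0.5904 / 0.7296 = 0.8092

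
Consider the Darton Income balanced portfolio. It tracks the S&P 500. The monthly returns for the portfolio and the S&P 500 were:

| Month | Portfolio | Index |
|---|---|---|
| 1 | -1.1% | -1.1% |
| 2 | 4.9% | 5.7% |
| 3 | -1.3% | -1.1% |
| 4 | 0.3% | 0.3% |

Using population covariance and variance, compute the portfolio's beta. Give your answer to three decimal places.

r̄p = 0.7000%,  r̄m = 0.9500%
Cov = Σ(rp − r̄p)(rm − r̄m) / 4 = 7.0000
Var(rm) = Σ(rm − r̄m)² / 4 = 7.8475
β = Cov / Var = 7.0000 / 7.8475 = 0.8920

0.892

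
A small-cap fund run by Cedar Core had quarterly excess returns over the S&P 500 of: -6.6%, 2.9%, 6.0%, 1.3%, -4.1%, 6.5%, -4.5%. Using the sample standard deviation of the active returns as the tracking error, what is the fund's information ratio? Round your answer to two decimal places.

μ = (-6.6 + 2.9 + 6 + 1.3 − 4.1 + 6.5 − 4.5) / 7 = 0.2143%
Σ(r − μ)² = (-6.6 − 0.2143)² + (2.9 − 0.2143)² + (6 − 0.2143)² + … = 168.6486
σ = √[168.6486 / 6] = 5.3017%
IR = μ / tracking error = 0.2143 / 5.3017 = 0.0404

0.04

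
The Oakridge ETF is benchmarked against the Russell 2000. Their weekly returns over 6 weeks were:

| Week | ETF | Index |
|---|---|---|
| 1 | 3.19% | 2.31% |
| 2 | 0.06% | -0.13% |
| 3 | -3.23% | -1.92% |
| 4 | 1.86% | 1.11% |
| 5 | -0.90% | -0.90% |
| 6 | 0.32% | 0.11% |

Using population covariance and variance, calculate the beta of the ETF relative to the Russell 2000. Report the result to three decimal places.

r̄p = 0.2167%,  r̄m = 0.0967%
Cov = Σ(rp − r̄p)(rm − r̄m) / 6 = 2.7245
Var(rm) = Σ(rm − r̄m)² / 6 = 1.8396
β = Cov / Var = 2.7245 / 1.8396 = 1.4810

1.481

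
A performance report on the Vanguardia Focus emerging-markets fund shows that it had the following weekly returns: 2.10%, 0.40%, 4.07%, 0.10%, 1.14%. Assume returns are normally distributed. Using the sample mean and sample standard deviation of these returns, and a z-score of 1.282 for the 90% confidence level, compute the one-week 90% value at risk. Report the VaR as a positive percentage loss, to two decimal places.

Mean return μ = 7.810 / 5 = 1.5620%
Σ(r − μ)² = (2.1 − 1.5620)² + (0.4 − 1.5620)² + … = 10.2453
σ = √[10.2453 / 4] = 1.6004%
VaR = −(μ − z·σ) = −(1.5620 − 1.282 × 1.6004) = −(-0.4897) = 0.4897%

0.49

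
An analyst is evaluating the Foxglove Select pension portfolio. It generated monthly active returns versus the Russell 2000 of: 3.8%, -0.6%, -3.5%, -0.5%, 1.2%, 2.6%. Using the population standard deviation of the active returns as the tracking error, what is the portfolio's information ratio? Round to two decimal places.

0.21

Mean return μ = 3.00 / 6 = 0.5000%
Σ(r − μ)² = (3.8 − 0.5000)² + (-0.6 − 0.5000)² + … = 34.0000
σ = √[34.0000 / 6] = 2.3805%
IR = μ / tracking error = 0.5000 / 2.3805 = 0.2100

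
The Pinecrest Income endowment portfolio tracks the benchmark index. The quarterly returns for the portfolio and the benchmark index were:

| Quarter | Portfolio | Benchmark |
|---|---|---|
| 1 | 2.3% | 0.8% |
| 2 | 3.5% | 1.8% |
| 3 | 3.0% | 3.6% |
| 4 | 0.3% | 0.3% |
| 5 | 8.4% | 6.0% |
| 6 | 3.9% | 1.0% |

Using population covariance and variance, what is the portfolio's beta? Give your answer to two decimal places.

r̄p = 3.5667%,  r̄m = 2.2500%
Cov = Σ(rp − r̄p)(rm − r̄m) / 6 = 4.1967
Var(rm) = Σ(rm − r̄m)² / 6 = 3.9258
β = Cov / Var = 4.1967 / 3.9258 = 1.0690

1.07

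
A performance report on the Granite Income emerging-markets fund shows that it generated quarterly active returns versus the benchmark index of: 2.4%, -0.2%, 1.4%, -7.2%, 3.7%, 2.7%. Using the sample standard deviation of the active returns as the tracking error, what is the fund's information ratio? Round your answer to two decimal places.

μ = (2.4 − 0.2 + 1.4 − 7.2 + 3.7 + 2.7) / 6 = 2.80 / 6 = 0.4667%
Sample σ = √[Σ(r − μ)² / 5] = √[79.2733 / 5] = √15.8547 = 3.9818%
IR = μ / tracking error = 0.4667 / 3.9818 = 0.1172

0.12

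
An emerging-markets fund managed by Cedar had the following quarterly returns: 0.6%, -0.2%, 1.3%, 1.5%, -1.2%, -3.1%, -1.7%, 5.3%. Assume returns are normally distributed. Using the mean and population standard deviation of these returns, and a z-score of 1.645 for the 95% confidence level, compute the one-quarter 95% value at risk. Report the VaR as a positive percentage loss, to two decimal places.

3.61

Mean return μ = 2.50 / 8 = 0.3125%
Σ(r − μ)² = (0.6 − 0.3125)² + (-0.2 − 0.3125)² + (1.3 − 0.3125)² + … = 45.5888
population σ = √(45.5888 / 8) = √5.6986 = 2.3872%
VaR = −(μ − z·σ) = −(0.3125 − 1.645 × 2.3872) = −(-3.6144) = 3.6144%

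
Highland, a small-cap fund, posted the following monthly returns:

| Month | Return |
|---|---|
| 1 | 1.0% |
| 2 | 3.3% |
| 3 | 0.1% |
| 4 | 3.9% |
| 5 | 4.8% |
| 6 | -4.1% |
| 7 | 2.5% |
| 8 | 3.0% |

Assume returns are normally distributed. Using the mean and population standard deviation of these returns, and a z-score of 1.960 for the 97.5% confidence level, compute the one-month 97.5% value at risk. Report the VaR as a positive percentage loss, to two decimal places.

Mean return r̄ = 14.50 / 8 = 1.8125%
Σ(r − r̄)² = 55.9288; population σ = √(55.9288/8) = 2.6441%
VaR = −(r̄ − z·σ) = −(1.8125 − 1.960 × 2.6441) = −(-3.3699) = 3.3699%

3.37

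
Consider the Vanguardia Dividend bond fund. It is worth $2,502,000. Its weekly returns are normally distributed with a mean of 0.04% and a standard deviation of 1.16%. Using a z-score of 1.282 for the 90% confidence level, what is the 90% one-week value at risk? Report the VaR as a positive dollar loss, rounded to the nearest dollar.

$36,207

Return at the 90% tail: μ − z·σ = 0.04% − 1.282 × 1.16% = 0.04 − 1.48712 = -1.44712%
VaR = −(-1.44712%) × $2,502,000 = 1.44712% × $2,502,000 = $36,207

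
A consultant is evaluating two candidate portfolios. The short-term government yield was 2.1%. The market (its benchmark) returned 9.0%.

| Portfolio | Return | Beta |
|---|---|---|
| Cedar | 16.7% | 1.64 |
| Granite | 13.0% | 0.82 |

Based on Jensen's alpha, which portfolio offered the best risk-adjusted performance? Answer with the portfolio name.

Cedar: α = 16.7% − [2.1% + 1.64 × (9.0% − 2.1%)] = 3.284
Granite: α = 13.0% − [2.1% + 0.82 × (9.0% − 2.1%)] = 5.242
Highest: Granite (5.242).

Granite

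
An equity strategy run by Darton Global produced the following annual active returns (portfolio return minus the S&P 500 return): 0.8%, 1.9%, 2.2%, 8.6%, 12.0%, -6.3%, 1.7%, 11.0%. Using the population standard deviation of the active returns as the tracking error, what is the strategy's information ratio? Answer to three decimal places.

0.695

r̄ = (0.8 + 1.9 + 2.2 + 8.6 + 12 − 6.3 + 1.7 + 11) / 8 = 31.90 / 8 = 3.9875%
Population std dev = √[263.4288 / 8] = 5.7383%
IR = r̄ / tracking error = 3.9875 / 5.7383 = 0.6949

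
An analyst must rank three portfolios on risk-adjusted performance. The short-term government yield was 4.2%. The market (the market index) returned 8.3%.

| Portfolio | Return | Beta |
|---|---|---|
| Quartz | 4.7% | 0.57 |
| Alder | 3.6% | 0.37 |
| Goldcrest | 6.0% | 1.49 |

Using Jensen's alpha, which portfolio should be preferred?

Quartz

Quartz: α = 4.7% − [4.2% + 0.57 × (8.3% − 4.2%)] = -1.837
Alder: α = 3.6% − [4.2% + 0.37 × (8.3% − 4.2%)] = -2.117
Goldcrest: α = 6.0% − [4.2% + 1.49 × (8.3% − 4.2%)] = -4.309
Highest: Quartz (-1.837).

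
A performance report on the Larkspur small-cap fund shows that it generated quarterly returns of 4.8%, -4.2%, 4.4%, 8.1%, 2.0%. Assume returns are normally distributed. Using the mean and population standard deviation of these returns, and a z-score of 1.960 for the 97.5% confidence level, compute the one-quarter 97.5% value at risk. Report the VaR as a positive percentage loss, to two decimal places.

5.02

r̄ = (4.8 − 4.2 + 4.4 + 8.1 + 2) / 5 = 3.0200%
Σ(r − r̄)² = 84.0480; population σ = √(84.0480/5) = 4.1000%
VaR = −(r̄ − z·σ) = −(3.0200 − 1.960 × 4.1000) = −(-5.0160) = 5.0160%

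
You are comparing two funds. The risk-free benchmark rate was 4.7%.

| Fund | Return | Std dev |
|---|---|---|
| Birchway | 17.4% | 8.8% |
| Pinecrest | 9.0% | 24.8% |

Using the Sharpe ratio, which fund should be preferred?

Birchway

Birchway: Sharpe ratio = (17.4% − 4.7%) / 8.8% = 1.443
Pinecrest: Sharpe ratio = (9.0% − 4.7%) / 24.8% = 0.173
Highest: Birchway (1.443).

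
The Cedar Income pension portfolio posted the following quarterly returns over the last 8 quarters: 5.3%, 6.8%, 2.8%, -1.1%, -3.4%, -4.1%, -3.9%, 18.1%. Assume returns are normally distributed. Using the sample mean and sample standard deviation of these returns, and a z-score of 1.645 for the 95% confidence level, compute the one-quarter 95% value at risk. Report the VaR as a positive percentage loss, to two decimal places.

9.90

r̄ = (5.3 + 6.8 + 2.8 − 1.1 − 3.4 − 4.1 − 3.9 + 18.1) / 8 = 2.5625%
Sample σ = √[Σ(r − r̄)² / 7] = √[402.0388 / 7] = √57.4341 = 7.5785%
VaR = −(r̄ − z·σ) = −(2.5625 − 1.645 × 7.5785) = −(-9.9041) = 9.9041%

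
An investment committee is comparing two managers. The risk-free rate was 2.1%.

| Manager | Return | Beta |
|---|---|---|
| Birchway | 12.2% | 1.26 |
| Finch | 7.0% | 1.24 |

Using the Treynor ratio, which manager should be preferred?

Birchway: Treynor = (12.2% − 2.1%) / 1.26 = 8.016
Finch: Treynor = (7.0% − 2.1%) / 1.24 = 3.952
Highest: Birchway (8.016).

Birchway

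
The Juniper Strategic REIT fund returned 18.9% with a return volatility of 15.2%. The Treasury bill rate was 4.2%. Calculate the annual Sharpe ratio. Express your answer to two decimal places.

Sharpe = (Rp − Rf) / σp = (18.9% − 4.2%) / 15.2% = 14.70% / 15.2% = 0.9671

0.97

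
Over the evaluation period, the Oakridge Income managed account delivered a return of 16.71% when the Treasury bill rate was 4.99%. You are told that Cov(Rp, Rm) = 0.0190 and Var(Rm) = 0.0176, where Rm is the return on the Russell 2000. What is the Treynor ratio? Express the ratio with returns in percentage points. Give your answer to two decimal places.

10.86

β = Cov / Var = 0.0190 / 0.0176 = 1.0795
Treynor = (Rp − Rf) / β = (16.71% − 4.99%) / 1.0795 = 11.72 / 1.0795 = 10.8569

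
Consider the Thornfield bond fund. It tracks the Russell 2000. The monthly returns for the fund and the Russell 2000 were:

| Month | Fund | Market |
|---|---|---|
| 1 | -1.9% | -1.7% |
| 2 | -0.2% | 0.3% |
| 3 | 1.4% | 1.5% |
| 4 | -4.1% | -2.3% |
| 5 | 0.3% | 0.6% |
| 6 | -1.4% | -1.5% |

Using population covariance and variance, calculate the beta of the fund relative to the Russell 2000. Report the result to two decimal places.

1.21

r̄p = -0.9833%,  r̄m = -0.5167%
Cov = Σ(rp − r̄p)(rm − r̄m) / 6 = 2.3219
Var(rm) = Σ(rm − r̄m)² / 6 = 1.9214
β = Cov / Var = 2.3219 / 1.9214 = 1.2084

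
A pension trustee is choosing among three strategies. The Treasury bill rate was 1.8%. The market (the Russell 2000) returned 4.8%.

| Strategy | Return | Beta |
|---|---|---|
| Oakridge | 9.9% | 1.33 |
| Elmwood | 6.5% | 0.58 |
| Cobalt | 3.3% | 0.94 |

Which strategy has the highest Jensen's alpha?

Oakridge

Oakridge: α = 9.9% − [1.8% + 1.33 × (4.8% − 1.8%)] = 4.110
Elmwood: α = 6.5% − [1.8% + 0.58 × (4.8% − 1.8%)] = 2.960
Cobalt: α = 3.3% − [1.8% + 0.94 × (4.8% − 1.8%)] = -1.320
Highest: Oakridge (4.110).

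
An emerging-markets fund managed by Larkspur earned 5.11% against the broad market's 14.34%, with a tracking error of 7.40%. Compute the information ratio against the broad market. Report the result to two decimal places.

IR = (Rp − Rb) / TE = (5.11% − 14.34%) / 7.40% = -9.23% / 7.40% = -1.2473

-1.25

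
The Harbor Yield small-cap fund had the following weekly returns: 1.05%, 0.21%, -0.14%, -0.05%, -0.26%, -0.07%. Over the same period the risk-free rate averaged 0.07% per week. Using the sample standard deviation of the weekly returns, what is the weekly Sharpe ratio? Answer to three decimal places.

r̄ = (1.05 + 0.21 − 0.14 − 0.05 − 0.26 − 0.07) / 6 = 0.1233%
Sample σ = √[Σ(r − r̄)² / 5] = √[1.1499 / 5] = √0.2300 = 0.4796%
Sharpe = (r̄ − rf) / σ = (0.1233 − 0.07) / 0.4796 = 0.0533 / 0.4796 = 0.1111

0.111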